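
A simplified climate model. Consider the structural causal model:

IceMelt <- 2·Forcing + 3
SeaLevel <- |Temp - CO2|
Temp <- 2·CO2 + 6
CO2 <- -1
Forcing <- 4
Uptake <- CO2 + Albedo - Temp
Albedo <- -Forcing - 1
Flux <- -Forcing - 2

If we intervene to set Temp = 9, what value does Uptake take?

-15

The intervention breaks the incoming arrows to Temp: Temp <- 2·CO2 + 6 no longer applies, and Temp = 9.
Albedo = -Forcing - 1  [with Forcing=4]  = -5
Uptake = CO2 + Albedo - Temp  [with CO2=-1, Albedo=-5, Temp=9]  = -15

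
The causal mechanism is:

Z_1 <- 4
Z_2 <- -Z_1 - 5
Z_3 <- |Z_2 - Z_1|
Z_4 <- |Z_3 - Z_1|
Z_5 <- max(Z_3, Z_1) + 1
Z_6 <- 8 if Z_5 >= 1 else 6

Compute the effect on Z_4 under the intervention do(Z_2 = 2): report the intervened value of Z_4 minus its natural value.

-7

Under do(Z_2=2), the mechanism Z_2 <- -Z_1 - 5 is discarded; Z_2 is fixed at 2.
Z_3 = |Z_2 - Z_1|  [with Z_2=2, Z_1=4]  = 2
Z_4 = |Z_3 - Z_1|  [with Z_3=2, Z_1=4]  = 2
Without intervention: Z_2 = -Z_1 - 5  [with Z_1=4]  = -9; Z_3 = |Z_2 - Z_1|  [with Z_2=-9, Z_1=4]  = 13; Z_4 = |Z_3 - Z_1|  [with Z_3=13, Z_1=4]  = 9.
Change = 2 − 9 = -7.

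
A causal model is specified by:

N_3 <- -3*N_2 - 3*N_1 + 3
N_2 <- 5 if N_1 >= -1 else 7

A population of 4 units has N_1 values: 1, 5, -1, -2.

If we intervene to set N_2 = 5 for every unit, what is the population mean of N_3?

-14.25

do(N_2=5) breaks N_2's dependence on N_1. With N_2=5 fixed, N_3 across the units is -15, -27, -9, -6, mean -14.25.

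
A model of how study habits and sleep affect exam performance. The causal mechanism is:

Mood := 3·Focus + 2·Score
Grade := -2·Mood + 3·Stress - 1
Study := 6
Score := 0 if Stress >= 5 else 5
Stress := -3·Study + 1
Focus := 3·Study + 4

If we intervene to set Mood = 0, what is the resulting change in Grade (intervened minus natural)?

152

The intervention breaks the incoming arrows to Mood: Mood := 3·Focus + 2·Score no longer applies, and Mood = 0.
Stress = -3·Study + 1  [with Study=6]  = -17
Grade = -2·Mood + 3·Stress - 1  [with Mood=0, Stress=-17]  = -52
Without intervention: Stress = -3·Study + 1  [with Study=6]  = -17; Focus = 3·Study + 4  [with Study=6]  = 22; Score = 0 if Stress >= 5 else 5  [with Stress=-17]  = 5; Mood = 3·Focus + 2·Score  [with Focus=22, Score=5]  = 76; Grade = -2·Mood + 3·Stress - 1  [with Mood=76, Stress=-17]  = -204.
Change = -52 − (-204) = 152.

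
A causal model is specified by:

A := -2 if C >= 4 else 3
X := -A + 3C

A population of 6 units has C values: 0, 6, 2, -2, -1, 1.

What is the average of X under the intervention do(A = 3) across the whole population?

0

Every unit gets A=3 under the intervention. X values become -3, 15, 3, -9, -6, 0; E[X|do(A=3)] = 0.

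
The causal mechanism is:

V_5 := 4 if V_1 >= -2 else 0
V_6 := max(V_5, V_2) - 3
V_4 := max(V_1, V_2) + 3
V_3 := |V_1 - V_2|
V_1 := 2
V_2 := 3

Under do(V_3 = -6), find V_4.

6

The intervention breaks the incoming arrows to V_3: V_3 := |V_1 - V_2| no longer applies, and V_3 = -6.
V_4 is not downstream of the intervention, so its value is determined by the original equations.
V_4 = max(V_1, V_2) + 3  [with V_1=2, V_2=3]  = 6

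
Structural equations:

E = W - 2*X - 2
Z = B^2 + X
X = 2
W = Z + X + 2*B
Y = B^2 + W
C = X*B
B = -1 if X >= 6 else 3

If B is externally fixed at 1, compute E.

1

Under do(B=1), the mechanism B = -1 if X >= 6 else 3 is discarded; B is fixed at 1.
Z = B^2 + X  [with B=1, X=2]  = 3
W = Z + X + 2*B  [with Z=3, X=2, B=1]  = 7
E = W - 2*X - 2  [with W=7, X=2]  = 1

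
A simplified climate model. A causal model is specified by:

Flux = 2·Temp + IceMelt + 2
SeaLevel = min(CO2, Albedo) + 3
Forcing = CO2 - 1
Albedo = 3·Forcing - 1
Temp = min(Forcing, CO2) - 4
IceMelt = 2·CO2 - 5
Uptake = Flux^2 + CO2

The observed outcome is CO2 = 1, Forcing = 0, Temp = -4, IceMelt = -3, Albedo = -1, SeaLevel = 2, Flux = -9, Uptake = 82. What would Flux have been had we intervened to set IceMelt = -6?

-12

The intervention breaks the incoming arrows to IceMelt: IceMelt = 2·CO2 - 5 no longer applies, and IceMelt = -6.
Forcing = CO2 - 1  [with CO2=1]  = 0
Temp = min(Forcing, CO2) - 4  [with Forcing=0, CO2=1]  = -4
Flux = 2·Temp + IceMelt + 2  [with Temp=-4, IceMelt=-6]  = -12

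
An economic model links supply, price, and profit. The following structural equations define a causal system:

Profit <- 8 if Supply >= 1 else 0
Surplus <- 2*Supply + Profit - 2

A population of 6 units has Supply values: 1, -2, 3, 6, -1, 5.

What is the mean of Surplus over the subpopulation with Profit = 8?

13.5

Observing Profit=8 restricts to units where Profit's equation naturally yields 8: Supply ∈ {1, 3, 6, 5}. In that subpopulation Surplus = 8, 12, 18, 16, mean 13.5.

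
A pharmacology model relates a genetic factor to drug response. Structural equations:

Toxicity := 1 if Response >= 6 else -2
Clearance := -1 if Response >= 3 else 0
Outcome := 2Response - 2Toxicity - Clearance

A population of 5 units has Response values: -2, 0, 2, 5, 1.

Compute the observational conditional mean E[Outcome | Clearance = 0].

4.5

Conditioning on Clearance=0 selects the 4 unit(s) with Response ∈ {-2, 0, 2, 1}. Their Outcome values: 0, 4, 8, 6. Mean = 4.5.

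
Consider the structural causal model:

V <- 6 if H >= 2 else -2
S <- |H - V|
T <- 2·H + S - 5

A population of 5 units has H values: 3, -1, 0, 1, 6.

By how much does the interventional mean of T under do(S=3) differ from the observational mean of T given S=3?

-0.4

do(S=3) breaks S's dependence on H. With S=3 fixed, T across the units is 4, -4, -2, 0, 10, mean 1.6.
Conditioning on S=3 selects the 2 unit(s) with H ∈ {3, 1}. Their T values: 4, 0. Mean = 2.
Difference = 1.6 − 2 = -0.4.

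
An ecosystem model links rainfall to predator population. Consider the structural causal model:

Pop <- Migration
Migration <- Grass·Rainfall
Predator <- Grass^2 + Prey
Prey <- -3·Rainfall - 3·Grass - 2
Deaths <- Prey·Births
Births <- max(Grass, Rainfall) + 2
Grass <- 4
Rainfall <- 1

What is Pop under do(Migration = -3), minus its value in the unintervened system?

-7

do(Migration=-3) replaces the equation Migration <- Grass·Rainfall with the constant Migration = -3.
Pop = Migration  [with Migration=-3]  = -3
Without intervention: Migration = Grass·Rainfall  [with Grass=4, Rainfall=1]  = 4; Pop = Migration  [with Migration=4]  = 4.
Change = -3 − 4 = -7.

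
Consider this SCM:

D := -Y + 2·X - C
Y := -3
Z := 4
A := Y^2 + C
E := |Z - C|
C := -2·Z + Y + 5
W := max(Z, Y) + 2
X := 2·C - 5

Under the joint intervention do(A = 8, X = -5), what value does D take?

-1

Setting A = 8, X = -5 by intervention discards those variables' equations.
C = -2·Z + Y + 5  [with Z=4, Y=-3]  = -6
D = -Y + 2·X - C  [with Y=-3, X=-5, C=-6]  = -1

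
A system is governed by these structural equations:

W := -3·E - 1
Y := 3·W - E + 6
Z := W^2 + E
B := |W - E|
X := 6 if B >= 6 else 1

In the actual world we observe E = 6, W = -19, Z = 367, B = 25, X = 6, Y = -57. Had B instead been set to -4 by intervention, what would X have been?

1

Intervening sets B = -4 and removes its equation (B := |W - E|).
X = 6 if B >= 6 else 1  [with B=-4]  = 1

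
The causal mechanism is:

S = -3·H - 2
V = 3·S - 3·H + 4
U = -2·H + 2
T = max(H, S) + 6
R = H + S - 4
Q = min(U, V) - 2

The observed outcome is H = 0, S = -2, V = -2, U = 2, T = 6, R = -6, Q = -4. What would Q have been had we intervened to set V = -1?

-3

The intervention breaks the incoming arrows to V: V = 3·S - 3·H + 4 no longer applies, and V = -1.
U = -2·H + 2  [with H=0]  = 2
Q = min(U, V) - 2  [with U=2, V=-1]  = -3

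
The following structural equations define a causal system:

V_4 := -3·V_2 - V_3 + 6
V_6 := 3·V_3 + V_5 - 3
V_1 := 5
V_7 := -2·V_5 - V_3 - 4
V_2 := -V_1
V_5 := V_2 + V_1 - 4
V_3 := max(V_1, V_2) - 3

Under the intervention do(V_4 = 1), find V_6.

Under do(V_4=1), the mechanism V_4 := -3·V_2 - V_3 + 6 is discarded; V_4 is fixed at 1.
Since V_6 is not a descendant of the intervened variable, it is unaffected.
V_2 = -V_1  [with V_1=5]  = -5
V_3 = max(V_1, V_2) - 3  [with V_1=5, V_2=-5]  = 2
V_5 = V_2 + V_1 - 4  [with V_2=-5, V_1=5]  = -4
V_6 = 3·V_3 + V_5 - 3  [with V_3=2, V_5=-4]  = -1

-1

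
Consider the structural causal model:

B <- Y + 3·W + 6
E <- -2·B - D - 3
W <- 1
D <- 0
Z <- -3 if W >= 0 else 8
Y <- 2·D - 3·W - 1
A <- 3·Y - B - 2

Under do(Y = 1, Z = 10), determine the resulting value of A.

Under do(Y = 1, Z = 10), each intervened variable's structural equation is replaced by its fixed value.
B = Y + 3·W + 6  [with Y=1, W=1]  = 10
A = 3·Y - B - 2  [with Y=1, B=10]  = -9

-9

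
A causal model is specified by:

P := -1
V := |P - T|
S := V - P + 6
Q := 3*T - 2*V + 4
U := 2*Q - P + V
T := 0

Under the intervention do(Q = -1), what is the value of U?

The intervention breaks the incoming arrows to Q: Q := 3*T - 2*V + 4 no longer applies, and Q = -1.
V = |P - T|  [with P=-1, T=0]  = 1
U = 2*Q - P + V  [with Q=-1, P=-1, V=1]  = 0

0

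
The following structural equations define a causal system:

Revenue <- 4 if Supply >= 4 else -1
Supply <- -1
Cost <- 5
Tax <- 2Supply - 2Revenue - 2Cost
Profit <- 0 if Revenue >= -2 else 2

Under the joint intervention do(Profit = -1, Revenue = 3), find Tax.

Under do(Profit = -1, Revenue = 3), each intervened variable's structural equation is replaced by its fixed value.
Tax = 2Supply - 2Revenue - 2Cost  [with Supply=-1, Revenue=3, Cost=5]  = -18

-18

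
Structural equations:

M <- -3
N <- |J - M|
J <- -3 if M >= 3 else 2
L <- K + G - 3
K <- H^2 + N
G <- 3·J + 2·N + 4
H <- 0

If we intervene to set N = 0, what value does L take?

7

The intervention breaks the incoming arrows to N: N <- |J - M| no longer applies, and N = 0.
J = -3 if M >= 3 else 2  [with M=-3]  = 2
K = H^2 + N  [with H=0, N=0]  = 0
G = 3·J + 2·N + 4  [with J=2, N=0]  = 10
L = K + G - 3  [with K=0, G=10]  = 7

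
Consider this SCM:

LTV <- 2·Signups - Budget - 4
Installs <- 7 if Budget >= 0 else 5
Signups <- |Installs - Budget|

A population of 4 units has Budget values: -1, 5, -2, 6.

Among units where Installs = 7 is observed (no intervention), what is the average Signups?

Observing Installs=7 restricts to units where Installs's equation naturally yields 7: Budget ∈ {5, 6}. In that subpopulation Signups = 2, 1, mean 1.5.

1.5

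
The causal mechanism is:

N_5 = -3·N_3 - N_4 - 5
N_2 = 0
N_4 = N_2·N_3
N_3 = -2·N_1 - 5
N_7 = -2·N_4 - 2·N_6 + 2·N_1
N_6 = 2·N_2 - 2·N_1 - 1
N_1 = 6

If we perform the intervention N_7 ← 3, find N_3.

-17

Intervening sets N_7 = 3 and removes its equation (N_7 = -2·N_4 - 2·N_6 + 2·N_1).
N_3 is not downstream of the intervention, so its value is determined by the original equations.
N_3 = -2·N_1 - 5  [with N_1=6]  = -17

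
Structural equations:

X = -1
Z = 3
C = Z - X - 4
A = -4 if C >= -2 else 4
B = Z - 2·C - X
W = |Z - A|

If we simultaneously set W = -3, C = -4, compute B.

Under do(W = -3, C = -4), each intervened variable's structural equation is replaced by its fixed value.
B = Z - 2·C - X  [with Z=3, C=-4, X=-1]  = 12

12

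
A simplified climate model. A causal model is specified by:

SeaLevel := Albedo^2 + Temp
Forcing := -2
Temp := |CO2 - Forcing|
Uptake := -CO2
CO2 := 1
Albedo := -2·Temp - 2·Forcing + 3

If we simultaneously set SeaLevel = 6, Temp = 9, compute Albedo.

-11

Under do(SeaLevel = 6, Temp = 9), each intervened variable's structural equation is replaced by its fixed value.
Albedo = -2·Temp - 2·Forcing + 3  [with Temp=9, Forcing=-2]  = -11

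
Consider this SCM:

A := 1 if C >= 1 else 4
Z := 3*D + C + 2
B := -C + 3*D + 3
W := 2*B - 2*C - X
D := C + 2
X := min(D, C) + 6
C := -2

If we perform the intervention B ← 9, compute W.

18

The intervention breaks the incoming arrows to B: B := -C + 3*D + 3 no longer applies, and B = 9.
D = C + 2  [with C=-2]  = 0
X = min(D, C) + 6  [with D=0, C=-2]  = 4
W = 2*B - 2*C - X  [with B=9, C=-2, X=4]  = 18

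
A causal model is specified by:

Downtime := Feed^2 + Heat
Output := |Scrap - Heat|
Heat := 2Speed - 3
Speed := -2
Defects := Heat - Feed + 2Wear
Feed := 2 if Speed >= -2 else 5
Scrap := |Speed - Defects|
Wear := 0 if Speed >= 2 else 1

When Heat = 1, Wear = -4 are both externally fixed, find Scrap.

7

Setting Heat = 1, Wear = -4 by intervention discards those variables' equations.
Feed = 2 if Speed >= -2 else 5  [with Speed=-2]  = 2
Defects = Heat - Feed + 2Wear  [with Heat=1, Feed=2, Wear=-4]  = -9
Scrap = |Speed - Defects|  [with Speed=-2, Defects=-9]  = 7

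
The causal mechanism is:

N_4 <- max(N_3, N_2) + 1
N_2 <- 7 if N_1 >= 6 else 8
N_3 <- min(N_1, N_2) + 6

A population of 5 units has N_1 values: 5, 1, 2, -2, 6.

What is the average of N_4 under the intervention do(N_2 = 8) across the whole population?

Every unit gets N_2=8 under the intervention. N_4 values become 12, 9, 9, 9, 13; E[N_4|do(N_2=8)] = 10.4.

10.4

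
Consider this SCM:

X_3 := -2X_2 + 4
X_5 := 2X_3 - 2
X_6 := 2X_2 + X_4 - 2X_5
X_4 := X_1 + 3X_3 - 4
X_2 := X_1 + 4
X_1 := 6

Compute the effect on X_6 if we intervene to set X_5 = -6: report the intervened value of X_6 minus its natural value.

The intervention breaks the incoming arrows to X_5: X_5 := 2X_3 - 2 no longer applies, and X_5 = -6.
X_2 = X_1 + 4  [with X_1=6]  = 10
X_3 = -2X_2 + 4  [with X_2=10]  = -16
X_4 = X_1 + 3X_3 - 4  [with X_1=6, X_3=-16]  = -46
X_6 = 2X_2 + X_4 - 2X_5  [with X_2=10, X_4=-46, X_5=-6]  = -14
Without intervention: X_2 = X_1 + 4  [with X_1=6]  = 10; X_3 = -2X_2 + 4  [with X_2=10]  = -16; X_4 = X_1 + 3X_3 - 4  [with X_1=6, X_3=-16]  = -46; X_5 = 2X_3 - 2  [with X_3=-16]  = -34; X_6 = 2X_2 + X_4 - 2X_5  [with X_2=10, X_4=-46, X_5=-34]  = 42.
Change = -14 − 42 = -56.

-56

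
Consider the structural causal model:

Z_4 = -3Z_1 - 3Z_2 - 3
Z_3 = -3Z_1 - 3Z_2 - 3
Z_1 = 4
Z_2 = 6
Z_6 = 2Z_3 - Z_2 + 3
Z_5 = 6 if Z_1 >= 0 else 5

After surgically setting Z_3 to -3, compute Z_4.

-33

The intervention breaks the incoming arrows to Z_3: Z_3 = -3Z_1 - 3Z_2 - 3 no longer applies, and Z_3 = -3.
Z_4 is not downstream of the intervention, so its value is determined by the original equations.
Z_4 = -3Z_1 - 3Z_2 - 3  [with Z_1=4, Z_2=6]  = -33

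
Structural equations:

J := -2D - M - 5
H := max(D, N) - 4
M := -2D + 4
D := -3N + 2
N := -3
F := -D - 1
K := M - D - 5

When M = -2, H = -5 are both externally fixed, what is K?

The joint intervention fixes M = -2, H = -5, removing each variable's own equation.
D = -3N + 2  [with N=-3]  = 11
K = M - D - 5  [with M=-2, D=11]  = -18

-18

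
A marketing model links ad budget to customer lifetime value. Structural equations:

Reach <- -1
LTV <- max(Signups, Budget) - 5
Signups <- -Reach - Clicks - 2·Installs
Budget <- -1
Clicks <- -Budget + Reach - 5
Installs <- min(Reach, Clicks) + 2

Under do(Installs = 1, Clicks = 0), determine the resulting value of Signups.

The joint intervention fixes Installs = 1, Clicks = 0, removing each variable's own equation.
Signups = -Reach - Clicks - 2·Installs  [with Reach=-1, Clicks=0, Installs=1]  = -1

-1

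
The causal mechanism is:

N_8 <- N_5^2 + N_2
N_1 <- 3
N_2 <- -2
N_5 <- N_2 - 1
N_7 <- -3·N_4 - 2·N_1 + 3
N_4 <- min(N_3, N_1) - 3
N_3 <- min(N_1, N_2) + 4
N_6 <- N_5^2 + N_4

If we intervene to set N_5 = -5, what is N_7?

0

Under do(N_5=-5), the mechanism N_5 <- N_2 - 1 is discarded; N_5 is fixed at -5.
Since N_7 is not a descendant of the intervened variable, it is unaffected.
N_3 = min(N_1, N_2) + 4  [with N_1=3, N_2=-2]  = 2
N_4 = min(N_3, N_1) - 3  [with N_3=2, N_1=3]  = -1
N_7 = -3·N_4 - 2·N_1 + 3  [with N_4=-1, N_1=3]  = 0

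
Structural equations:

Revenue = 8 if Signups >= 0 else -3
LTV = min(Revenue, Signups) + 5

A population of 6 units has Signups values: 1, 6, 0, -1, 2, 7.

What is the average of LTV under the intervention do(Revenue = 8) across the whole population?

7.5

The intervention sets Revenue=8 in all 6 units regardless of Signups. Recomputing LTV per unit gives 6, 11, 5, 4, 7, 12; average 7.5.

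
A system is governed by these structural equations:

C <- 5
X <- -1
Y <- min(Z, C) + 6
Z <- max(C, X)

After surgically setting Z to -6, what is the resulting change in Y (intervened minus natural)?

-11

The intervention breaks the incoming arrows to Z: Z <- max(C, X) no longer applies, and Z = -6.
Y = min(Z, C) + 6  [with Z=-6, C=5]  = 0
Without intervention: Z = max(C, X)  [with C=5, X=-1]  = 5; Y = min(Z, C) + 6  [with Z=5, C=5]  = 11.
Change = 0 − 11 = -11.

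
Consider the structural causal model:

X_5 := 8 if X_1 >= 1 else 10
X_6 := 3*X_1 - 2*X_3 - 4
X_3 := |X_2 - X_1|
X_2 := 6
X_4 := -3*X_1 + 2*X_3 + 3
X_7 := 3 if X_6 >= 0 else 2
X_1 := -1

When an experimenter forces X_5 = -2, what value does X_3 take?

do(X_5=-2) replaces the equation X_5 := 8 if X_1 >= 1 else 10 with the constant X_5 = -2.
X_3 is not downstream of the intervention, so its value is determined by the original equations.
X_3 = |X_2 - X_1|  [with X_2=6, X_1=-1]  = 7

7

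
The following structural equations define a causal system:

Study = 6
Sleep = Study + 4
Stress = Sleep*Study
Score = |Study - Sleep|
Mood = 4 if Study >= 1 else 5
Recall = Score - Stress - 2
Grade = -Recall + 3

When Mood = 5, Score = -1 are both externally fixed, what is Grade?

Setting Mood = 5, Score = -1 by intervention discards those variables' equations.
Sleep = Study + 4  [with Study=6]  = 10
Stress = Sleep*Study  [with Sleep=10, Study=6]  = 60
Recall = Score - Stress - 2  [with Score=-1, Stress=60]  = -63
Grade = -Recall + 3  [with Recall=-63]  = 66

66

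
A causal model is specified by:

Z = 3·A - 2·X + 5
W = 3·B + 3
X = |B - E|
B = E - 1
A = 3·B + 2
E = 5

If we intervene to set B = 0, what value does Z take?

1

do(B=0) replaces the equation B = E - 1 with the constant B = 0.
A = 3·B + 2  [with B=0]  = 2
X = |B - E|  [with B=0, E=5]  = 5
Z = 3·A - 2·X + 5  [with A=2, X=5]  = 1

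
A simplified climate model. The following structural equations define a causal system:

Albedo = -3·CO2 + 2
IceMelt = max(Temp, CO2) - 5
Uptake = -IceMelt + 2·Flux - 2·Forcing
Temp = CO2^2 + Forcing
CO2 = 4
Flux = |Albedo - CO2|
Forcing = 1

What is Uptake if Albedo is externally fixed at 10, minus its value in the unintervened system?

Under do(Albedo=10), the mechanism Albedo = -3·CO2 + 2 is discarded; Albedo is fixed at 10.
Temp = CO2^2 + Forcing  [with CO2=4, Forcing=1]  = 17
IceMelt = max(Temp, CO2) - 5  [with Temp=17, CO2=4]  = 12
Flux = |Albedo - CO2|  [with Albedo=10, CO2=4]  = 6
Uptake = -IceMelt + 2·Flux - 2·Forcing  [with IceMelt=12, Flux=6, Forcing=1]  = -2
Without intervention: Temp = CO2^2 + Forcing  [with CO2=4, Forcing=1]  = 17; IceMelt = max(Temp, CO2) - 5  [with Temp=17, CO2=4]  = 12; Albedo = -3·CO2 + 2  [with CO2=4]  = -10; Flux = |Albedo - CO2|  [with Albedo=-10, CO2=4]  = 14; Uptake = -IceMelt + 2·Flux - 2·Forcing  [with IceMelt=12, Flux=14, Forcing=1]  = 14.
Change = -2 − 14 = -16.

-16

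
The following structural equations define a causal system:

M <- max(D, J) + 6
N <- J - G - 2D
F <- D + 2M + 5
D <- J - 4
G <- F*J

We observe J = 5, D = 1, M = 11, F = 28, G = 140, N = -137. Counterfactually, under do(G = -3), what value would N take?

The intervention breaks the incoming arrows to G: G <- F*J no longer applies, and G = -3.
D = J - 4  [with J=5]  = 1
N = J - G - 2D  [with J=5, G=-3, D=1]  = 6

6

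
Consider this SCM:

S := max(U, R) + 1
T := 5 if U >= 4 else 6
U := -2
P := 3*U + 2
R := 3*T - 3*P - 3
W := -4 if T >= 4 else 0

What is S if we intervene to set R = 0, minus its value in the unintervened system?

-27

The intervention breaks the incoming arrows to R: R := 3*T - 3*P - 3 no longer applies, and R = 0.
S = max(U, R) + 1  [with U=-2, R=0]  = 1
Without intervention: P = 3*U + 2  [with U=-2]  = -4; T = 5 if U >= 4 else 6  [with U=-2]  = 6; R = 3*T - 3*P - 3  [with T=6, P=-4]  = 27; S = max(U, R) + 1  [with U=-2, R=27]  = 28.
Change = 1 − 28 = -27.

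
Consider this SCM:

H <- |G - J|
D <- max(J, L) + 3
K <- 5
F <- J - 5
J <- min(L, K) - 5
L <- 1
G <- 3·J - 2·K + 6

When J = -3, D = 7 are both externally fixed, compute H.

Setting J = -3, D = 7 by intervention discards those variables' equations.
G = 3·J - 2·K + 6  [with J=-3, K=5]  = -13
H = |G - J|  [with G=-13, J=-3]  = 10

10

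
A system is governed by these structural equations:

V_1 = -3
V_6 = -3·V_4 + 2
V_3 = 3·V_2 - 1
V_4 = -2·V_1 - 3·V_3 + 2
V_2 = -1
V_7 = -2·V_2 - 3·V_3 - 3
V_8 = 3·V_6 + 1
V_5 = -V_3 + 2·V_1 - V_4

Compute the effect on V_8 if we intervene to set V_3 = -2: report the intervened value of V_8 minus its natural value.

54

The intervention breaks the incoming arrows to V_3: V_3 = 3·V_2 - 1 no longer applies, and V_3 = -2.
V_4 = -2·V_1 - 3·V_3 + 2  [with V_1=-3, V_3=-2]  = 14
V_6 = -3·V_4 + 2  [with V_4=14]  = -40
V_8 = 3·V_6 + 1  [with V_6=-40]  = -119
Without intervention: V_3 = 3·V_2 - 1  [with V_2=-1]  = -4; V_4 = -2·V_1 - 3·V_3 + 2  [with V_1=-3, V_3=-4]  = 20; V_6 = -3·V_4 + 2  [with V_4=20]  = -58; V_8 = 3·V_6 + 1  [with V_6=-58]  = -173.
Change = -119 − (-173) = 54.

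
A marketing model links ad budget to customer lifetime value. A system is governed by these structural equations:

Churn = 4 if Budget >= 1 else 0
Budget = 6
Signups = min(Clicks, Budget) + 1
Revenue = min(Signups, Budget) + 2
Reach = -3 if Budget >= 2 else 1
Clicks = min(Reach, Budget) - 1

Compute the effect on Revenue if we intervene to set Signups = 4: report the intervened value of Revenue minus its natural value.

7

Under do(Signups=4), the mechanism Signups = min(Clicks, Budget) + 1 is discarded; Signups is fixed at 4.
Revenue = min(Signups, Budget) + 2  [with Signups=4, Budget=6]  = 6
Without intervention: Reach = -3 if Budget >= 2 else 1  [with Budget=6]  = -3; Clicks = min(Reach, Budget) - 1  [with Reach=-3, Budget=6]  = -4; Signups = min(Clicks, Budget) + 1  [with Clicks=-4, Budget=6]  = -3; Revenue = min(Signups, Budget) + 2  [with Signups=-3, Budget=6]  = -1.
Change = 6 − (-1) = 7.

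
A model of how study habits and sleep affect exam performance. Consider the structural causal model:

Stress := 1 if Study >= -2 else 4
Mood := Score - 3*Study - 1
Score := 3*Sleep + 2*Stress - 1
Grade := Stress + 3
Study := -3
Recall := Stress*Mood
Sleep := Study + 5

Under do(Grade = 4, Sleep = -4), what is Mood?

The joint intervention fixes Grade = 4, Sleep = -4, removing each variable's own equation.
Stress = 1 if Study >= -2 else 4  [with Study=-3]  = 4
Score = 3*Sleep + 2*Stress - 1  [with Sleep=-4, Stress=4]  = -5
Mood = Score - 3*Study - 1  [with Score=-5, Study=-3]  = 3

3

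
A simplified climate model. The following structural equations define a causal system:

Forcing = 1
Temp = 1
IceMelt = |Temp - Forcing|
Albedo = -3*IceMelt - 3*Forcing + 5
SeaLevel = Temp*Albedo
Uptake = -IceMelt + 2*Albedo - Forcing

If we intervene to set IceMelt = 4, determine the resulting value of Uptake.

-25

The intervention breaks the incoming arrows to IceMelt: IceMelt = |Temp - Forcing| no longer applies, and IceMelt = 4.
Albedo = -3*IceMelt - 3*Forcing + 5  [with IceMelt=4, Forcing=1]  = -10
Uptake = -IceMelt + 2*Albedo - Forcing  [with IceMelt=4, Albedo=-10, Forcing=1]  = -25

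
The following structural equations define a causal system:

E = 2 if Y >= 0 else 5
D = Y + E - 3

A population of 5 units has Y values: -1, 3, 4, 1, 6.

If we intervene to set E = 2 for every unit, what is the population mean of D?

1.6

do(E=2) breaks E's dependence on Y. With E=2 fixed, D across the units is -2, 2, 3, 0, 5, mean 1.6.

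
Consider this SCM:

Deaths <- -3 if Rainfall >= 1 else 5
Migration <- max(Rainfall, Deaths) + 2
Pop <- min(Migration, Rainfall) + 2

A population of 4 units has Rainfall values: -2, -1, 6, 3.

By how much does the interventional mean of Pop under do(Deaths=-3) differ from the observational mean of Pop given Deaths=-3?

-3

do(Deaths=-3) breaks Deaths's dependence on Rainfall. With Deaths=-3 fixed, Pop across the units is 0, 1, 8, 5, mean 3.5.
Conditioning on Deaths=-3 selects the 2 unit(s) with Rainfall ∈ {6, 3}. Their Pop values: 8, 5. Mean = 6.5.
Difference = 3.5 − 6.5 = -3.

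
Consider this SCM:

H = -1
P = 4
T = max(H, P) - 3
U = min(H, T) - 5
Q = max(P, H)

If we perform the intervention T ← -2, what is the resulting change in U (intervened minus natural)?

The intervention breaks the incoming arrows to T: T = max(H, P) - 3 no longer applies, and T = -2.
U = min(H, T) - 5  [with H=-1, T=-2]  = -7
Without intervention: T = max(H, P) - 3  [with H=-1, P=4]  = 1; U = min(H, T) - 5  [with H=-1, T=1]  = -6.
Change = -7 − (-6) = -1.

-1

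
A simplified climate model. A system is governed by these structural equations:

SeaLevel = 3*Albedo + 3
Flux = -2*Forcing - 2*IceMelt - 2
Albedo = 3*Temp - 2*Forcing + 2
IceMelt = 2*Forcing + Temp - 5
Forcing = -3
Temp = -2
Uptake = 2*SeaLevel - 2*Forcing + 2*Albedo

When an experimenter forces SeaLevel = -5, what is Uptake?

0

Under do(SeaLevel=-5), the mechanism SeaLevel = 3*Albedo + 3 is discarded; SeaLevel is fixed at -5.
Albedo = 3*Temp - 2*Forcing + 2  [with Temp=-2, Forcing=-3]  = 2
Uptake = 2*SeaLevel - 2*Forcing + 2*Albedo  [with SeaLevel=-5, Forcing=-3, Albedo=2]  = 0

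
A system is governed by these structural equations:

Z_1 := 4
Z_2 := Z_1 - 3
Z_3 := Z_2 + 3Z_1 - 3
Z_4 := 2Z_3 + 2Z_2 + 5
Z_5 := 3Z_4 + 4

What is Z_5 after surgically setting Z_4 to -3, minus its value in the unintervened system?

-90

Intervening sets Z_4 = -3 and removes its equation (Z_4 := 2Z_3 + 2Z_2 + 5).
Z_5 = 3Z_4 + 4  [with Z_4=-3]  = -5
Without intervention: Z_2 = Z_1 - 3  [with Z_1=4]  = 1; Z_3 = Z_2 + 3Z_1 - 3  [with Z_2=1, Z_1=4]  = 10; Z_4 = 2Z_3 + 2Z_2 + 5  [with Z_3=10, Z_2=1]  = 27; Z_5 = 3Z_4 + 4  [with Z_4=27]  = 85.
Change = -5 − 85 = -90.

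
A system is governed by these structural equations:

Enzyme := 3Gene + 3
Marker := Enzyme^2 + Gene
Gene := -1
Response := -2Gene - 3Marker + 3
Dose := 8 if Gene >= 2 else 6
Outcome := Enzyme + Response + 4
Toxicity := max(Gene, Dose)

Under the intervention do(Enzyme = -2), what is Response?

-4

do(Enzyme=-2) replaces the equation Enzyme := 3Gene + 3 with the constant Enzyme = -2.
Marker = Enzyme^2 + Gene  [with Enzyme=-2, Gene=-1]  = 3
Response = -2Gene - 3Marker + 3  [with Gene=-1, Marker=3]  = -4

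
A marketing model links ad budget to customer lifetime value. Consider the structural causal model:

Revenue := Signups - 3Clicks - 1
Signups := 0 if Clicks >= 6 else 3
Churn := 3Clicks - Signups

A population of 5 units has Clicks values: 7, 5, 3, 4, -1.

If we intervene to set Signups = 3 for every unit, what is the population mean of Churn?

The intervention sets Signups=3 in all 5 units regardless of Clicks. Recomputing Churn per unit gives 18, 12, 6, 9, -6; average 7.8.

7.8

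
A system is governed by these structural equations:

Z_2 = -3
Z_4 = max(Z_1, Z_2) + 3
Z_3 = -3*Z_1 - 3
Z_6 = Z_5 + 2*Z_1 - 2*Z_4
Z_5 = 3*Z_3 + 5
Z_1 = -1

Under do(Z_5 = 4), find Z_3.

0

do(Z_5=4) replaces the equation Z_5 = 3*Z_3 + 5 with the constant Z_5 = 4.
Z_3 is not downstream of the intervention, so its value is determined by the original equations.
Z_3 = -3*Z_1 - 3  [with Z_1=-1]  = 0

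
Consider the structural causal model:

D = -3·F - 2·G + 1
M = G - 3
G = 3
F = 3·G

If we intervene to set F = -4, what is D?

The intervention breaks the incoming arrows to F: F = 3·G no longer applies, and F = -4.
D = -3·F - 2·G + 1  [with F=-4, G=3]  = 7

7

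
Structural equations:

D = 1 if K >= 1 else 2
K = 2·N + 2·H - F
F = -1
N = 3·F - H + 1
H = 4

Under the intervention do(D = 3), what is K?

The intervention breaks the incoming arrows to D: D = 1 if K >= 1 else 2 no longer applies, and D = 3.
Since K is not a descendant of the intervened variable, it is unaffected.
N = 3·F - H + 1  [with F=-1, H=4]  = -6
K = 2·N + 2·H - F  [with N=-6, H=4, F=-1]  = -3

-3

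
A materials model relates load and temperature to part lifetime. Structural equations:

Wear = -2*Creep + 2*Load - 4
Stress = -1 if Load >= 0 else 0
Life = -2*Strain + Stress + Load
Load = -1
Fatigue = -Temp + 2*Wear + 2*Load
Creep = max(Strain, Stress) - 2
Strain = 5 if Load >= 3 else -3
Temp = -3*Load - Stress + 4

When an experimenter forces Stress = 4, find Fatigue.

Under do(Stress=4), the mechanism Stress = -1 if Load >= 0 else 0 is discarded; Stress is fixed at 4.
Strain = 5 if Load >= 3 else -3  [with Load=-1]  = -3
Temp = -3*Load - Stress + 4  [with Load=-1, Stress=4]  = 3
Creep = max(Strain, Stress) - 2  [with Strain=-3, Stress=4]  = 2
Wear = -2*Creep + 2*Load - 4  [with Creep=2, Load=-1]  = -10
Fatigue = -Temp + 2*Wear + 2*Load  [with Temp=3, Wear=-10, Load=-1]  = -25

-25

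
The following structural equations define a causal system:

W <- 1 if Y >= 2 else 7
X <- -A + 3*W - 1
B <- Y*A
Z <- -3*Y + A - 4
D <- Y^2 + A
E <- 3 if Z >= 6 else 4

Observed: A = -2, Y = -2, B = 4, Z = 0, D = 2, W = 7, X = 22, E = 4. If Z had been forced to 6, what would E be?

3

do(Z=6) replaces the equation Z <- -3*Y + A - 4 with the constant Z = 6.
E = 3 if Z >= 6 else 4  [with Z=6]  = 3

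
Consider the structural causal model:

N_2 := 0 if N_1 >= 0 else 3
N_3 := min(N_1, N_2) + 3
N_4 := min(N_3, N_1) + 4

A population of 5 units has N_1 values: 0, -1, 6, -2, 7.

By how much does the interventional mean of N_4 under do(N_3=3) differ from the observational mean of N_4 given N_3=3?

-1.4

Every unit gets N_3=3 under the intervention. N_4 values become 4, 3, 7, 2, 7; E[N_4|do(N_3=3)] = 4.6.
E[N_4|N_3=3] averages over only the 3 units with N_3=3 (N_1 = 0, 6, 7): N_4 = 4, 7, 7, mean 6.
Difference = 4.6 − 6 = -1.4.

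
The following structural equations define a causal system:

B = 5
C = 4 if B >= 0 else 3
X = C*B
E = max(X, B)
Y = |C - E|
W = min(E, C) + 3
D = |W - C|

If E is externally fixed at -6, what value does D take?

7

The intervention breaks the incoming arrows to E: E = max(X, B) no longer applies, and E = -6.
C = 4 if B >= 0 else 3  [with B=5]  = 4
W = min(E, C) + 3  [with E=-6, C=4]  = -3
D = |W - C|  [with W=-3, C=4]  = 7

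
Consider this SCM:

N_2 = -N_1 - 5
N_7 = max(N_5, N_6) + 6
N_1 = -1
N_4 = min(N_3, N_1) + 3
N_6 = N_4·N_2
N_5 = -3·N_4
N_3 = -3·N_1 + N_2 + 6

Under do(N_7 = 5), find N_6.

Intervening sets N_7 = 5 and removes its equation (N_7 = max(N_5, N_6) + 6).
Since N_6 is not a descendant of the intervened variable, it is unaffected.
N_2 = -N_1 - 5  [with N_1=-1]  = -4
N_3 = -3·N_1 + N_2 + 6  [with N_1=-1, N_2=-4]  = 5
N_4 = min(N_3, N_1) + 3  [with N_3=5, N_1=-1]  = 2
N_6 = N_4·N_2  [with N_4=2, N_2=-4]  = -8

-8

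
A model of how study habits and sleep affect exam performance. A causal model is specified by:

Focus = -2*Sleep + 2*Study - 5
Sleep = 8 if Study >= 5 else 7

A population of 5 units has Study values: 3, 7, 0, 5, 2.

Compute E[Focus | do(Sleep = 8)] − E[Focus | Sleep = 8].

The intervention sets Sleep=8 in all 5 units regardless of Study. Recomputing Focus per unit gives -15, -7, -21, -11, -17; average -14.2.
Observing Sleep=8 restricts to units where Sleep's equation naturally yields 8: Study ∈ {7, 5}. In that subpopulation Focus = -7, -11, mean -9.
Difference = -14.2 − (-9) = -5.2.

-5.2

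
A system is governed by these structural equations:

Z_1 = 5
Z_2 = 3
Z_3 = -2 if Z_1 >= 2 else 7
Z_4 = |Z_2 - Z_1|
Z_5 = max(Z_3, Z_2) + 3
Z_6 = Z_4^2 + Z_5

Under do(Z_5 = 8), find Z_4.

2

The intervention breaks the incoming arrows to Z_5: Z_5 = max(Z_3, Z_2) + 3 no longer applies, and Z_5 = 8.
Since Z_4 is not a descendant of the intervened variable, it is unaffected.
Z_4 = |Z_2 - Z_1|  [with Z_2=3, Z_1=5]  = 2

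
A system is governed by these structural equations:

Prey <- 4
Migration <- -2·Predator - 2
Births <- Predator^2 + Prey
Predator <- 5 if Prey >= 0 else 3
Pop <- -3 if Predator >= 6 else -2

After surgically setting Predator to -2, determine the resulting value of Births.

The intervention breaks the incoming arrows to Predator: Predator <- 5 if Prey >= 0 else 3 no longer applies, and Predator = -2.
Births = Predator^2 + Prey  [with Predator=-2, Prey=4]  = 8

8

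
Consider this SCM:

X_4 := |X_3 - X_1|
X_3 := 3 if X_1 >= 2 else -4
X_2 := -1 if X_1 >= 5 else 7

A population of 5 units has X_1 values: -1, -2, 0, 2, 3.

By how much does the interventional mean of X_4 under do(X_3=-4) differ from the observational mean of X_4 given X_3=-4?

do(X_3=-4) breaks X_3's dependence on X_1. With X_3=-4 fixed, X_4 across the units is 3, 2, 4, 6, 7, mean 4.4.
Observing X_3=-4 restricts to units where X_3's equation naturally yields -4: X_1 ∈ {-1, -2, 0}. In that subpopulation X_4 = 3, 2, 4, mean 3.
Difference = 4.4 − 3 = 1.4.

1.4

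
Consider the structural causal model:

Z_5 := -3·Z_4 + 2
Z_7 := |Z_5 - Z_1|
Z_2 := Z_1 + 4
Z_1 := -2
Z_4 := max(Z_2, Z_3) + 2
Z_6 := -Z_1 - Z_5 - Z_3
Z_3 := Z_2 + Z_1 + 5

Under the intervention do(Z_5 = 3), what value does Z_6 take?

-6

The intervention breaks the incoming arrows to Z_5: Z_5 := -3·Z_4 + 2 no longer applies, and Z_5 = 3.
Z_2 = Z_1 + 4  [with Z_1=-2]  = 2
Z_3 = Z_2 + Z_1 + 5  [with Z_2=2, Z_1=-2]  = 5
Z_6 = -Z_1 - Z_5 - Z_3  [with Z_1=-2, Z_5=3, Z_3=5]  = -6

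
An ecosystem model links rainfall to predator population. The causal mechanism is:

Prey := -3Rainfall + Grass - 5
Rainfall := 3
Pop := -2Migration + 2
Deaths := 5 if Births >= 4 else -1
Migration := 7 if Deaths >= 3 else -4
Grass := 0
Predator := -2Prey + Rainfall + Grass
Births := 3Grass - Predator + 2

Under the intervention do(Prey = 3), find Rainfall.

Under do(Prey=3), the mechanism Prey := -3Rainfall + Grass - 5 is discarded; Prey is fixed at 3.
Rainfall is not downstream of the intervention, so its value is determined by the original equations.

3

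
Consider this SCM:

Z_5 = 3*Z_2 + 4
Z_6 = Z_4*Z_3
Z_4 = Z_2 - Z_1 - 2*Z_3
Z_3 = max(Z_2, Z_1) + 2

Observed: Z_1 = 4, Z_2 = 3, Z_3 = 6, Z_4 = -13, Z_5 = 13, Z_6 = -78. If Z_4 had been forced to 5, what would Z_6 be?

30

Under do(Z_4=5), the mechanism Z_4 = Z_2 - Z_1 - 2*Z_3 is discarded; Z_4 is fixed at 5.
Z_3 = max(Z_2, Z_1) + 2  [with Z_2=3, Z_1=4]  = 6
Z_6 = Z_4*Z_3  [with Z_4=5, Z_3=6]  = 30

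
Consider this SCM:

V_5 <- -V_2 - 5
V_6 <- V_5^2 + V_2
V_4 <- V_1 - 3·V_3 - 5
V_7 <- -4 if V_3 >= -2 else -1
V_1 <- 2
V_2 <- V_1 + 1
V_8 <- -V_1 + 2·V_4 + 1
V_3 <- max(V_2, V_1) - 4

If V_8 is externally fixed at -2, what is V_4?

The intervention breaks the incoming arrows to V_8: V_8 <- -V_1 + 2·V_4 + 1 no longer applies, and V_8 = -2.
Since V_4 is not a descendant of the intervened variable, it is unaffected.
V_2 = V_1 + 1  [with V_1=2]  = 3
V_3 = max(V_2, V_1) - 4  [with V_2=3, V_1=2]  = -1
V_4 = V_1 - 3·V_3 - 5  [with V_1=2, V_3=-1]  = 0

0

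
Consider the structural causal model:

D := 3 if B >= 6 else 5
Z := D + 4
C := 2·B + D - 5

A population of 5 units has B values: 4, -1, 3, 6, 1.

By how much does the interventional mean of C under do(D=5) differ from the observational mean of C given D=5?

do(D=5) breaks D's dependence on B. With D=5 fixed, C across the units is 8, -2, 6, 12, 2, mean 5.2.
Observing D=5 restricts to units where D's equation naturally yields 5: B ∈ {4, -1, 3, 1}. In that subpopulation C = 8, -2, 6, 2, mean 3.5.
Difference = 5.2 − 3.5 = 1.7.

1.7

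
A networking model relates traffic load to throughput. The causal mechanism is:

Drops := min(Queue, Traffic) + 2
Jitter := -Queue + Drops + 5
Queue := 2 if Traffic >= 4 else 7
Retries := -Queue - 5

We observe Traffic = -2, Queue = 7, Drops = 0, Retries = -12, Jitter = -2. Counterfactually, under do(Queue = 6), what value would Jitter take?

-1

do(Queue=6) replaces the equation Queue := 2 if Traffic >= 4 else 7 with the constant Queue = 6.
Drops = min(Queue, Traffic) + 2  [with Queue=6, Traffic=-2]  = 0
Jitter = -Queue + Drops + 5  [with Queue=6, Drops=0]  = -1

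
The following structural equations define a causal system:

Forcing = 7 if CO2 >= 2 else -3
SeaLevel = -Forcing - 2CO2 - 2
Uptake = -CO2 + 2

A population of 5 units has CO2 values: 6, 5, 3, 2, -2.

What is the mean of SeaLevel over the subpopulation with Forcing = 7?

E[SeaLevel|Forcing=7] averages over only the 4 units with Forcing=7 (CO2 = 6, 5, 3, 2): SeaLevel = -21, -19, -15, -13, mean -17.

-17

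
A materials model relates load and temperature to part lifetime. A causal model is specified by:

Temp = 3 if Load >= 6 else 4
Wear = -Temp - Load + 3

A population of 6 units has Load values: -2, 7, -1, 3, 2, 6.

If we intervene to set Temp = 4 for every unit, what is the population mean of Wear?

The intervention sets Temp=4 in all 6 units regardless of Load. Recomputing Wear per unit gives 1, -8, 0, -4, -3, -7; average -3.5.

-3.5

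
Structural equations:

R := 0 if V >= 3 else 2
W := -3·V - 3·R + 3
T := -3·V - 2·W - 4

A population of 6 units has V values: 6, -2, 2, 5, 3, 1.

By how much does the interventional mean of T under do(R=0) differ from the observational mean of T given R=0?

Under do(R=0), R's equation is replaced by R=0 for every unit. Per-unit T: 8, -16, -4, 5, -1, -7. Mean = -2.5.
Observing R=0 restricts to units where R's equation naturally yields 0: V ∈ {6, 5, 3}. In that subpopulation T = 8, 5, -1, mean 4.
Difference = -2.5 − 4 = -6.5.

-6.5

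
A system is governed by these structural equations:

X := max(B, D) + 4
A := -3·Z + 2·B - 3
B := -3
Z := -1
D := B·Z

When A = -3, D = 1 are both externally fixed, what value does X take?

5

The joint intervention fixes A = -3, D = 1, removing each variable's own equation.
X = max(B, D) + 4  [with B=-3, D=1]  = 5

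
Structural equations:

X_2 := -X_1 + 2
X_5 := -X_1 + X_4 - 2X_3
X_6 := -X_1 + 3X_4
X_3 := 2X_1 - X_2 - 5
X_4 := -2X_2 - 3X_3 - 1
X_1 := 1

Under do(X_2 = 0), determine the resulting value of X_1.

1

Under do(X_2=0), the mechanism X_2 := -X_1 + 2 is discarded; X_2 is fixed at 0.
X_1 is not downstream of the intervention, so its value is determined by the original equations.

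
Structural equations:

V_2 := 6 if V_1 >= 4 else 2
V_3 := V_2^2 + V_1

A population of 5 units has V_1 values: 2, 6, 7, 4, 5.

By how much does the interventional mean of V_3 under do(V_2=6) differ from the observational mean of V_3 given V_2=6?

The intervention sets V_2=6 in all 5 units regardless of V_1. Recomputing V_3 per unit gives 38, 42, 43, 40, 41; average 40.8.
Conditioning on V_2=6 selects the 4 unit(s) with V_1 ∈ {6, 7, 4, 5}. Their V_3 values: 42, 43, 40, 41. Mean = 41.5.
Difference = 40.8 − 41.5 = -0.7.

-0.7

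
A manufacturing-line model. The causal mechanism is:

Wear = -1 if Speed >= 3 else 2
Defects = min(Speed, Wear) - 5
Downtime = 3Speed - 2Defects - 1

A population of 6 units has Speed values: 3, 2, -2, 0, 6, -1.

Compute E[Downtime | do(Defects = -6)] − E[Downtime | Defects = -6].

Every unit gets Defects=-6 under the intervention. Downtime values become 20, 17, 5, 11, 29, 8; E[Downtime|do(Defects=-6)] = 15.
Conditioning on Defects=-6 selects the 3 unit(s) with Speed ∈ {3, 6, -1}. Their Downtime values: 20, 29, 8. Mean = 19.
Difference = 15 − 19 = -4.

-4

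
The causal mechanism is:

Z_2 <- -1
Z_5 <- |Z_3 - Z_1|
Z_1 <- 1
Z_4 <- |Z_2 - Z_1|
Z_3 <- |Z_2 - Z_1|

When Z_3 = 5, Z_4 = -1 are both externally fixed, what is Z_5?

4

Setting Z_3 = 5, Z_4 = -1 by intervention discards those variables' equations.
Z_5 = |Z_3 - Z_1|  [with Z_3=5, Z_1=1]  = 4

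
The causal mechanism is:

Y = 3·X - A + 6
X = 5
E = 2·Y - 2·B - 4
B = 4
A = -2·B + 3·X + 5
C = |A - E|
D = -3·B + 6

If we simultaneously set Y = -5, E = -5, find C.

17

The joint intervention fixes Y = -5, E = -5, removing each variable's own equation.
A = -2·B + 3·X + 5  [with B=4, X=5]  = 12
C = |A - E|  [with A=12, E=-5]  = 17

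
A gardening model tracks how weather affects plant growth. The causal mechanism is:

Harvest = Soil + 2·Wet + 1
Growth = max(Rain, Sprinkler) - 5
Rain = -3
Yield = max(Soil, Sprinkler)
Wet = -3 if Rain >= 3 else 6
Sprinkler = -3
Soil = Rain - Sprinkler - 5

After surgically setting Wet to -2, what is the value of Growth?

Intervening sets Wet = -2 and removes its equation (Wet = -3 if Rain >= 3 else 6).
No directed path runs from Wet to Growth, so Growth keeps its natural value.
Growth = max(Rain, Sprinkler) - 5  [with Rain=-3, Sprinkler=-3]  = -8

-8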